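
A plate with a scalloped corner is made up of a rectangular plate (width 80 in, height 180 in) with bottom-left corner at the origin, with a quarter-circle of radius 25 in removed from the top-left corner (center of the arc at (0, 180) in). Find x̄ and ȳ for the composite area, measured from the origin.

plate: A = 80 × 180 = 14400.00, centroid at (40.00, 90.00).
removed quarter-circle: A = −¼π·25² = -490.87, centroid at (10.61, 169.39).
ΣA = 13909.13 in²
ΣAx̄ = (14400.00)(40.00) + (-490.87)(10.61) = 570791.67 in³
ΣAȳ = (14400.00)(90.00) + (-490.87)(169.39) = 1212851.04 in³
x̄ = 570791.67 / 13909.13 = 41.04 in
ȳ = 1212851.04 / 13909.13 = 87.20 in

x̄ = 41.04 in, ȳ = 87.20 in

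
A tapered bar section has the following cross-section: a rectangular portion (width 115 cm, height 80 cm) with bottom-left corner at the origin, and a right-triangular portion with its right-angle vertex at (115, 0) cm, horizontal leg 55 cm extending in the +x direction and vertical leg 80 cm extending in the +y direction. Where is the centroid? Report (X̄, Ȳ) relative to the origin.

rectangular portion: A = 115 × 80 = 9200.00, centroid at (57.50, 40.00).
triangular portion: A = ½·55·80 = 2200.00, centroid at (133.33, 26.67).
ΣA = 11400.00 cm²
ΣAX̄ = (9200.00)(57.50) + (2200.00)(133.33) = 822333.33 cm³
ΣAȲ = (9200.00)(40.00) + (2200.00)(26.67) = 426666.67 cm³
X̄ = 822333.33 / 11400.00 = 72.13 cm
Ȳ = 426666.67 / 11400.00 = 37.43 cm

X̄ = 72.13 cm, Ȳ = 37.43 cm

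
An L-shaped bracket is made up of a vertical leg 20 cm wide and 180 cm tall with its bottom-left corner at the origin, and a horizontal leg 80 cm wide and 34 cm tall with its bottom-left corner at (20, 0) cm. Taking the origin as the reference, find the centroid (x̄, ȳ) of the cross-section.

x̄ = 31.52 cm, ȳ = 58.58 cm

vertical leg: A = 20 × 180 = 3600.00, centroid at (10.00, 90.00).
horizontal leg: A = 80 × 34 = 2720.00, centroid at (60.00, 17.00).
ΣA = 6320.00 cm², ΣAx̄ = 199200.00 cm³, ΣAȳ = 370240.00 cm³.
x̄ = 199200.00/6320.00 = 31.52 cm; ȳ = 370240.00/6320.00 = 58.58 cm.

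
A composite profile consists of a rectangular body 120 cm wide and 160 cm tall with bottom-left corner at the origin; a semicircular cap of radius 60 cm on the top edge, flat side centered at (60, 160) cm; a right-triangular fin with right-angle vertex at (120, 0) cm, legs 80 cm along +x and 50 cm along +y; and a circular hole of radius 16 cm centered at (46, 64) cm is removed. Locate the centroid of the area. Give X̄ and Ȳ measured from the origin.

rectangular body: A = 120 × 160 = 19200.00, centroid at (60.00, 80.00).
semicircular top: A = ½π·60² = 5654.87, centroid at (60.00, 185.46).
triangular fin: A = ½·80·50 = 2000.00, centroid at (146.67, 16.67).
hole: A = −π·16² = -804.25, centroid at (46.00, 64.00).
ΣA = 26050.62 cm², ΣAX̄ = 1747629.94 cm³, ΣAȲ = 2566640.16 cm³.
X̄ = 1747629.94/26050.62 = 67.09 cm; Ȳ = 2566640.16/26050.62 = 98.53 cm.

X̄ = 67.09 cm, Ȳ = 98.53 cm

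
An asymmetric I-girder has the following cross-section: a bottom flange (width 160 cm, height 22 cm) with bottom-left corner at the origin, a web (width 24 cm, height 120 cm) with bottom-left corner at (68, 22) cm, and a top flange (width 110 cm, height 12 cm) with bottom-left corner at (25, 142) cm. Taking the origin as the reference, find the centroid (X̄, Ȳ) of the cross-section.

X̄ = 80.00 cm, Ȳ = 60.91 cm

Part | A | x̄ᵢ | ȳᵢ | A·x̄ᵢ | A·ȳᵢ
bottom flange | 3520.00 | 80.00 | 11.00 | 281600.00 | 38720.00
web | 2880.00 | 80.00 | 82.00 | 230400.00 | 236160.00
top flange | 1320.00 | 80.00 | 148.00 | 105600.00 | 195360.00
Σ | 7720.00 |  |  | 617600.00 | 470240.00
X̄ = 617600.00 / 7720.00 = 80.00 cm
Ȳ = 470240.00 / 7720.00 = 60.91 cm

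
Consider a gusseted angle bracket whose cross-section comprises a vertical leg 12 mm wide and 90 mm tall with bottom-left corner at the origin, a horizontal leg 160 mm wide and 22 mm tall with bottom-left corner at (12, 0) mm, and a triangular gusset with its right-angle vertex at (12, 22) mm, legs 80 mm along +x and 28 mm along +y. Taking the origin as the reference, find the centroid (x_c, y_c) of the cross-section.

vertical leg: A = 12 × 90 = 1080.00, centroid at (6.00, 45.00).
horizontal leg: A = 160 × 22 = 3520.00, centroid at (92.00, 11.00).
gusset: A = ½·80·28 = 1120.00, centroid at (38.67, 31.33).
ΣA = 5720.00 mm², ΣAx_c = 373626.67 mm³, ΣAy_c = 122413.33 mm³.
x_c = 373626.67/5720.00 = 65.32 mm; y_c = 122413.33/5720.00 = 21.40 mm.

x_c = 65.32 mm, y_c = 21.40 mm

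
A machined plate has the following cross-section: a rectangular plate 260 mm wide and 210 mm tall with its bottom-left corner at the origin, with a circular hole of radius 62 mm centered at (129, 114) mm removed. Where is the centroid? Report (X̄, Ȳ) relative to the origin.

X̄ = 130.28 mm, Ȳ = 102.44 mm

plate: A = 260 × 210 = 54600.00, centroid at (130.00, 105.00).
hole: A = −π·62² = -12076.28, centroid at (129.00, 114.00).
ΣA = 42523.72 mm²
ΣAX̄ = (54600.00)(130.00) + (-12076.28)(129.00) = 5540159.60 mm³
ΣAȲ = (54600.00)(105.00) + (-12076.28)(114.00) = 4356303.83 mm³
X̄ = 5540159.60 / 42523.72 = 130.28 mm
Ȳ = 4356303.83 / 42523.72 = 102.44 mm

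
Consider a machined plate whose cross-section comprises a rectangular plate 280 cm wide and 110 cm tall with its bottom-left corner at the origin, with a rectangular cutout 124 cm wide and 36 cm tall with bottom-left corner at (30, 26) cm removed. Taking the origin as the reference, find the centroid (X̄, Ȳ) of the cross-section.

X̄ = 148.14 cm, Ȳ = 56.86 cm

plate: A = 280 × 110 = 30800.00, centroid at (140.00, 55.00).
hole: A = −(124 × 36) = -4464.00, centroid at (92.00, 44.00).
ΣA = 26336.00 cm², ΣAX̄ = 3901312.00 cm³, ΣAȲ = 1497584.00 cm³.
X̄ = 3901312.00/26336.00 = 148.14 cm; Ȳ = 1497584.00/26336.00 = 56.86 cm.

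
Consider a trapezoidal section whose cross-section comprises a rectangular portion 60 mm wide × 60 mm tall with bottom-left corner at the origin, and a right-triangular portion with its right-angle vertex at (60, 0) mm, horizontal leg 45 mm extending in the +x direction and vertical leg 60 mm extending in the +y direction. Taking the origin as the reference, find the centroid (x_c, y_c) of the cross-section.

Part | A | x̄ᵢ | ȳᵢ | A·x̄ᵢ | A·ȳᵢ
rectangular portion | 3600.00 | 30.00 | 30.00 | 108000.00 | 108000.00
triangular portion | 1350.00 | 75.00 | 20.00 | 101250.00 | 27000.00
Σ | 4950.00 |  |  | 209250.00 | 135000.00
x_c = 209250.00 / 4950.00 = 42.27 mm
y_c = 135000.00 / 4950.00 = 27.27 mm

x_c = 42.27 mm, y_c = 27.27 mm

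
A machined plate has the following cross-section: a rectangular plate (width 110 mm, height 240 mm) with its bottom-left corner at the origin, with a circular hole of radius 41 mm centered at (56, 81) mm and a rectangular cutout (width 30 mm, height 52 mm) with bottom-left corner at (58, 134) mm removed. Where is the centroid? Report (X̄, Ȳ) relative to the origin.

plate: A = 110 × 240 = 26400.00, centroid at (55.00, 120.00).
hole 1: A = −π·41² = -5281.02, centroid at (56.00, 81.00).
hole 2: A = −(30 × 52) = -1560.00, centroid at (73.00, 160.00).
ΣA = 19558.98 mm²
ΣAX̄ = (26400.00)(55.00) + (-5281.02)(56.00) + (-1560.00)(73.00) = 1042383.03 mm³
ΣAȲ = (26400.00)(120.00) + (-5281.02)(81.00) + (-1560.00)(160.00) = 2490637.60 mm³
X̄ = 1042383.03 / 19558.98 = 53.29 mm
Ȳ = 2490637.60 / 19558.98 = 127.34 mm

X̄ = 53.29 mm, Ȳ = 127.34 mm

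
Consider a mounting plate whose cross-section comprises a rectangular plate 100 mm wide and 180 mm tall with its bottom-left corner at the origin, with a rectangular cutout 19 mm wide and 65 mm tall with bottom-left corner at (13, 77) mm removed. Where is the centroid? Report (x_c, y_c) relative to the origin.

plate: A = 100 × 180 = 18000.00, centroid at (50.00, 90.00).
hole: A = −(19 × 65) = -1235.00, centroid at (22.50, 109.50).
ΣA = 16765.00 mm²
ΣAx_c = (18000.00)(50.00) + (-1235.00)(22.50) = 872212.50 mm³
ΣAy_c = (18000.00)(90.00) + (-1235.00)(109.50) = 1484767.50 mm³
x_c = 872212.50 / 16765.00 = 52.03 mm
y_c = 1484767.50 / 16765.00 = 88.56 mm

x_c = 52.03 mm, y_c = 88.56 mm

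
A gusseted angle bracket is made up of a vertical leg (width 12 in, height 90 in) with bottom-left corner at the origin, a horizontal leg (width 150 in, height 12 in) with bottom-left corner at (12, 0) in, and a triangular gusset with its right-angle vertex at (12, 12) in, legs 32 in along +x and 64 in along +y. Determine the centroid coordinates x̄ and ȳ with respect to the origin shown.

vertical leg: A = 12 × 90 = 1080.00, centroid at (6.00, 45.00).
horizontal leg: A = 150 × 12 = 1800.00, centroid at (87.00, 6.00).
gusset: A = ½·32·64 = 1024.00, centroid at (22.67, 33.33).
ΣA = 3904.00 in²
ΣAx̄ = (1080.00)(6.00) + (1800.00)(87.00) + (1024.00)(22.67) = 186290.67 in³
ΣAȳ = (1080.00)(45.00) + (1800.00)(6.00) + (1024.00)(33.33) = 93533.33 in³
x̄ = 186290.67 / 3904.00 = 47.72 in
ȳ = 93533.33 / 3904.00 = 23.96 in

x̄ = 47.72 in, ȳ = 23.96 in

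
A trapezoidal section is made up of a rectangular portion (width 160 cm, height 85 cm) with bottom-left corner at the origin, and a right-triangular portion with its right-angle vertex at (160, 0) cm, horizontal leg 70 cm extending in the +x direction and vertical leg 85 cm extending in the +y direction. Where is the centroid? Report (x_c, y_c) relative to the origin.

Part | A | x̄ᵢ | ȳᵢ | A·x̄ᵢ | A·ȳᵢ
rectangular portion | 13600.00 | 80.00 | 42.50 | 1088000.00 | 578000.00
triangular portion | 2975.00 | 183.33 | 28.33 | 545416.67 | 84291.67
Σ | 16575.00 |  |  | 1633416.67 | 662291.67
x_c = 1633416.67 / 16575.00 = 98.55 cm
y_c = 662291.67 / 16575.00 = 39.96 cm

x_c = 98.55 cm, y_c = 39.96 cm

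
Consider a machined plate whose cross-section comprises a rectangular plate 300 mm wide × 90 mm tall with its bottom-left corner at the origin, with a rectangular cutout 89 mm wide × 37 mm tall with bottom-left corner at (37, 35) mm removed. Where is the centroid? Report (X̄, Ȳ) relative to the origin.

Part | A | x̄ᵢ | ȳᵢ | A·x̄ᵢ | A·ȳᵢ
plate | 27000.00 | 150.00 | 45.00 | 4050000.00 | 1215000.00
hole | -3293.00 | 81.50 | 53.50 | -268379.50 | -176175.50
Σ | 23707.00 |  |  | 3781620.50 | 1038824.50
X̄ = 3781620.50 / 23707.00 = 159.51 mm
Ȳ = 1038824.50 / 23707.00 = 43.82 mm

X̄ = 159.51 mm, Ȳ = 43.82 mm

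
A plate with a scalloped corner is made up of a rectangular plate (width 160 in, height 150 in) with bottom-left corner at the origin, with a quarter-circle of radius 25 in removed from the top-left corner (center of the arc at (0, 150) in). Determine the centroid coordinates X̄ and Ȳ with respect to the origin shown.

Part | A | x̄ᵢ | ȳᵢ | A·x̄ᵢ | A·ȳᵢ
plate | 24000.00 | 80.00 | 75.00 | 1920000.00 | 1800000.00
removed quarter-circle | -490.87 | 10.61 | 139.39 | -5208.33 | -68422.74
Σ | 23509.13 |  |  | 1914791.67 | 1731577.26
X̄ = 1914791.67 / 23509.13 = 81.45 in
Ȳ = 1731577.26 / 23509.13 = 73.66 in

X̄ = 81.45 in, Ȳ = 73.66 in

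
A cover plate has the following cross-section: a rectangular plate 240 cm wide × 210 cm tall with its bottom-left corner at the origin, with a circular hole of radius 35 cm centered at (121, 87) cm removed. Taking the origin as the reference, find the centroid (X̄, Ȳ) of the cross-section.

Part | A | x̄ᵢ | ȳᵢ | A·x̄ᵢ | A·ȳᵢ
plate | 50400.00 | 120.00 | 105.00 | 6048000.00 | 5292000.00
hole | -3848.45 | 121.00 | 87.00 | -465662.57 | -334815.24
Σ | 46551.55 |  |  | 5582337.43 | 4957184.76
X̄ = 5582337.43 / 46551.55 = 119.92 cm
Ȳ = 4957184.76 / 46551.55 = 106.49 cm

X̄ = 119.92 cm, Ȳ = 106.49 cm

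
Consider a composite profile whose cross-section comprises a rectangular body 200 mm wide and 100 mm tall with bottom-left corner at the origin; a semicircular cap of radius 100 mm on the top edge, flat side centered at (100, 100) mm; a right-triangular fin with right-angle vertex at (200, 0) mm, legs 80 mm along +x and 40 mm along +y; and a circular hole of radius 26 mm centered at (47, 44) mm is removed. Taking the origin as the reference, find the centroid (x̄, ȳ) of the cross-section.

Part | A | x̄ᵢ | ȳᵢ | A·x̄ᵢ | A·ȳᵢ
rectangular body | 20000.00 | 100.00 | 50.00 | 2000000.00 | 1000000.00
semicircular top | 15707.96 | 100.00 | 142.44 | 1570796.33 | 2237462.99
triangular fin | 1600.00 | 226.67 | 13.33 | 362666.67 | 21333.33
hole | -2123.72 | 47.00 | 44.00 | -99814.68 | -93443.53
Σ | 35184.25 |  |  | 3833648.31 | 3165352.79
x̄ = 3833648.31 / 35184.25 = 108.96 mm
ȳ = 3165352.79 / 35184.25 = 89.97 mm

x̄ = 108.96 mm, ȳ = 89.97 mm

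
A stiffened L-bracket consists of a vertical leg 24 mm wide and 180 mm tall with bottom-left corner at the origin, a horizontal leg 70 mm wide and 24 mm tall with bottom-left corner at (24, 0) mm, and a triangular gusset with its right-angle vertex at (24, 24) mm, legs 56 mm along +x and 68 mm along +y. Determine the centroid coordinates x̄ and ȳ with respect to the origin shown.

x̄ = 29.38 mm, ȳ = 62.98 mm

Part | A | x̄ᵢ | ȳᵢ | A·x̄ᵢ | A·ȳᵢ
vertical leg | 4320.00 | 12.00 | 90.00 | 51840.00 | 388800.00
horizontal leg | 1680.00 | 59.00 | 12.00 | 99120.00 | 20160.00
gusset | 1904.00 | 42.67 | 46.67 | 81237.33 | 88853.33
Σ | 7904.00 |  |  | 232197.33 | 497813.33
x̄ = 232197.33 / 7904.00 = 29.38 mm
ȳ = 497813.33 / 7904.00 = 62.98 mm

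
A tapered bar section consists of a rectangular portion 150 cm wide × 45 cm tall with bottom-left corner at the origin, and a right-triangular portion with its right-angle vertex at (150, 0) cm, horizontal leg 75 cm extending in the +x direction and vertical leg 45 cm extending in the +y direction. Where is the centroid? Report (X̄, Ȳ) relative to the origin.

Part | A | x̄ᵢ | ȳᵢ | A·x̄ᵢ | A·ȳᵢ
rectangular portion | 6750.00 | 75.00 | 22.50 | 506250.00 | 151875.00
triangular portion | 1687.50 | 175.00 | 15.00 | 295312.50 | 25312.50
Σ | 8437.50 |  |  | 801562.50 | 177187.50
X̄ = 801562.50 / 8437.50 = 95.00 cm
Ȳ = 177187.50 / 8437.50 = 21.00 cm

X̄ = 95.00 cm, Ȳ = 21.00 cm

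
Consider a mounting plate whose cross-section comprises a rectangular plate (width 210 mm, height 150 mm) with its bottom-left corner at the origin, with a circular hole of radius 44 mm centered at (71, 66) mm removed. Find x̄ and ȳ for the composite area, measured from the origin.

x̄ = 113.14 mm, ȳ = 77.15 mm

plate: A = 210 × 150 = 31500.00, centroid at (105.00, 75.00).
hole: A = −π·44² = -6082.12, centroid at (71.00, 66.00).
ΣA = 25417.88 mm²
ΣAx̄ = (31500.00)(105.00) + (-6082.12)(71.00) = 2875669.24 mm³
ΣAȳ = (31500.00)(75.00) + (-6082.12)(66.00) = 1961079.86 mm³
x̄ = 2875669.24 / 25417.88 = 113.14 mm
ȳ = 1961079.86 / 25417.88 = 77.15 mm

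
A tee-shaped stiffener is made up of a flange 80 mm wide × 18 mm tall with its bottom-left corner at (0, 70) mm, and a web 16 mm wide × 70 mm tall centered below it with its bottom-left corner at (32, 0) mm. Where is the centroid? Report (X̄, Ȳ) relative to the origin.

X̄ = 40.00 mm, Ȳ = 59.75 mm

web: A = 16 × 70 = 1120.00, centroid at (40.00, 35.00).
flange: A = 80 × 18 = 1440.00, centroid at (40.00, 79.00).
ΣA = 2560.00 mm², ΣAX̄ = 102400.00 mm³, ΣAȲ = 152960.00 mm³.
X̄ = 102400.00/2560.00 = 40.00 mm; Ȳ = 152960.00/2560.00 = 59.75 mm.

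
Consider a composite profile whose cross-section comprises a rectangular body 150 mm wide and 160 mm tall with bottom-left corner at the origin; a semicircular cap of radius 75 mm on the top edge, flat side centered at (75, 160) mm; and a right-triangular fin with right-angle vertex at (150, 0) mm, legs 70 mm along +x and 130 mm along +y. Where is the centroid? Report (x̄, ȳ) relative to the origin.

x̄ = 86.97 mm, ȳ = 101.97 mm

rectangular body: A = 150 × 160 = 24000.00, centroid at (75.00, 80.00).
semicircular top: A = ½π·75² = 8835.73, centroid at (75.00, 191.83).
triangular fin: A = ½·70·130 = 4550.00, centroid at (173.33, 43.33).
ΣA = 37385.73 mm², ΣAx̄ = 3251346.37 mm³, ΣAȳ = 3812133.36 mm³.
x̄ = 3251346.37/37385.73 = 86.97 mm; ȳ = 3812133.36/37385.73 = 101.97 mm.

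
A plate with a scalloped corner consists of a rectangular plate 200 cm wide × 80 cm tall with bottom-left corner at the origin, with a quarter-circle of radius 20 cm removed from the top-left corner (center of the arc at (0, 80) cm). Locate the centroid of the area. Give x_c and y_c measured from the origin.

plate: A = 200 × 80 = 16000.00, centroid at (100.00, 40.00).
removed quarter-circle: A = −¼π·20² = -314.16, centroid at (8.49, 71.51).
ΣA = 15685.84 cm²
ΣAx_c = (16000.00)(100.00) + (-314.16)(8.49) = 1597333.33 cm³
ΣAy_c = (16000.00)(40.00) + (-314.16)(71.51) = 617533.93 cm³
x_c = 1597333.33 / 15685.84 = 101.83 cm
y_c = 617533.93 / 15685.84 = 39.37 cm

x_c = 101.83 cm, y_c = 39.37 cm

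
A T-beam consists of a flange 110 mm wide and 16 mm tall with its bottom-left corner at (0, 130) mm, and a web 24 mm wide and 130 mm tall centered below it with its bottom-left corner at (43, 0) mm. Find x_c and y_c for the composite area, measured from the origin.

x_c = 55.00 mm, y_c = 91.33 mm

Part | A | x̄ᵢ | ȳᵢ | A·x̄ᵢ | A·ȳᵢ
web | 3120.00 | 55.00 | 65.00 | 171600.00 | 202800.00
flange | 1760.00 | 55.00 | 138.00 | 96800.00 | 242880.00
Σ | 4880.00 |  |  | 268400.00 | 445680.00
x_c = 268400.00 / 4880.00 = 55.00 mm
y_c = 445680.00 / 4880.00 = 91.33 mm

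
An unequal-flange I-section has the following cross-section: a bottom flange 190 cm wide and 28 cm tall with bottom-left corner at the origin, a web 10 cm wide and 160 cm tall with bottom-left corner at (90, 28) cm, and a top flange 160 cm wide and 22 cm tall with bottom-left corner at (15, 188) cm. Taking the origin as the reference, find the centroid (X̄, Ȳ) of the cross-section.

X̄ = 95.00 cm, Ȳ = 90.78 cm

Part | A | x̄ᵢ | ȳᵢ | A·x̄ᵢ | A·ȳᵢ
bottom flange | 5320.00 | 95.00 | 14.00 | 505400.00 | 74480.00
web | 1600.00 | 95.00 | 108.00 | 152000.00 | 172800.00
top flange | 3520.00 | 95.00 | 199.00 | 334400.00 | 700480.00
Σ | 10440.00 |  |  | 991800.00 | 947760.00
X̄ = 991800.00 / 10440.00 = 95.00 cm
Ȳ = 947760.00 / 10440.00 = 90.78 cm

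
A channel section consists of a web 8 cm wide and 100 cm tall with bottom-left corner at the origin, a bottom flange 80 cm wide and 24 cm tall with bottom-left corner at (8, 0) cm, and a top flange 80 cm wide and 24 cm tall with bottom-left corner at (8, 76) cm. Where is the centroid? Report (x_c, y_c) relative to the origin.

web: A = 8 × 100 = 800.00, centroid at (4.00, 50.00).
bottom flange: A = 80 × 24 = 1920.00, centroid at (48.00, 12.00).
top flange: A = 80 × 24 = 1920.00, centroid at (48.00, 88.00).
ΣA = 4640.00 cm², ΣAx_c = 187520.00 cm³, ΣAy_c = 232000.00 cm³.
x_c = 187520.00/4640.00 = 40.41 cm; y_c = 232000.00/4640.00 = 50.00 cm.

x_c = 40.41 cm, y_c = 50.00 cm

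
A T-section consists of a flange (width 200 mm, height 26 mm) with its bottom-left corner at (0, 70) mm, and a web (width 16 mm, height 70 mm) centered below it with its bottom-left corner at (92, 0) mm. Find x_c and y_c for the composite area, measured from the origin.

x_c = 100.00 mm, y_c = 74.49 mm

web: A = 16 × 70 = 1120.00, centroid at (100.00, 35.00).
flange: A = 200 × 26 = 5200.00, centroid at (100.00, 83.00).
ΣA = 6320.00 mm², ΣAx_c = 632000.00 mm³, ΣAy_c = 470800.00 mm³.
x_c = 632000.00/6320.00 = 100.00 mm; y_c = 470800.00/6320.00 = 74.49 mm.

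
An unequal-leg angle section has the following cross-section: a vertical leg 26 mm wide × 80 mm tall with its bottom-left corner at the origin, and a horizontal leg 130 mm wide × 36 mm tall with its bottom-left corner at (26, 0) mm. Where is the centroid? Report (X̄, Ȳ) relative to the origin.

vertical leg: A = 26 × 80 = 2080.00, centroid at (13.00, 40.00).
horizontal leg: A = 130 × 36 = 4680.00, centroid at (91.00, 18.00).
ΣA = 6760.00 mm², ΣAX̄ = 452920.00 mm³, ΣAȲ = 167440.00 mm³.
X̄ = 452920.00/6760.00 = 67.00 mm; Ȳ = 167440.00/6760.00 = 24.77 mm.

X̄ = 67.00 mm, Ȳ = 24.77 mm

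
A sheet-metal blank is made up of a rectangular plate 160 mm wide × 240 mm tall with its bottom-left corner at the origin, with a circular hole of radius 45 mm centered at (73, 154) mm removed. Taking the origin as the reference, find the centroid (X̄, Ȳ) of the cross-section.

X̄ = 81.39 mm, Ȳ = 113.25 mm

plate: A = 160 × 240 = 38400.00, centroid at (80.00, 120.00).
hole: A = −π·45² = -6361.73, centroid at (73.00, 154.00).
ΣA = 32038.27 mm², ΣAX̄ = 2607594.07 mm³, ΣAȲ = 3628294.33 mm³.
X̄ = 2607594.07/32038.27 = 81.39 mm; Ȳ = 3628294.33/32038.27 = 113.25 mm.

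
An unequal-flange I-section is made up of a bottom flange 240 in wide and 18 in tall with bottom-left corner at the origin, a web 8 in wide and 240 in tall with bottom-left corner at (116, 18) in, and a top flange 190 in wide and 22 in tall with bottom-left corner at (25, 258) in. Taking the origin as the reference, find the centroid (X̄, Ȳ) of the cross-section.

bottom flange: A = 240 × 18 = 4320.00, centroid at (120.00, 9.00).
web: A = 8 × 240 = 1920.00, centroid at (120.00, 138.00).
top flange: A = 190 × 22 = 4180.00, centroid at (120.00, 269.00).
ΣA = 10420.00 in², ΣAX̄ = 1250400.00 in³, ΣAȲ = 1428260.00 in³.
X̄ = 1250400.00/10420.00 = 120.00 in; Ȳ = 1428260.00/10420.00 = 137.07 in.

X̄ = 120.00 in, Ȳ = 137.07 in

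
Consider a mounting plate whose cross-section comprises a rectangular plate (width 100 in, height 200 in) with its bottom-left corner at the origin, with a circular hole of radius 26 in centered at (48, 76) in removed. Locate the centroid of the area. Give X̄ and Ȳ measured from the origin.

X̄ = 50.24 in, Ȳ = 102.85 in

plate: A = 100 × 200 = 20000.00, centroid at (50.00, 100.00).
hole: A = −π·26² = -2123.72, centroid at (48.00, 76.00).
ΣA = 17876.28 in², ΣAX̄ = 898061.60 in³, ΣAȲ = 1838597.54 in³.
X̄ = 898061.60/17876.28 = 50.24 in; Ȳ = 1838597.54/17876.28 = 102.85 in.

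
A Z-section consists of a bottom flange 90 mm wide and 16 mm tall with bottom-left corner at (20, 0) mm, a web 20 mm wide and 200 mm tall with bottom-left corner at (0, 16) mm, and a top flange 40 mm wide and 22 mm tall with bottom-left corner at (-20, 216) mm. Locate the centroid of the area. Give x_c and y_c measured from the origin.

x_c = 21.14 mm, y_c = 106.85 mm

Part | A | x̄ᵢ | ȳᵢ | A·x̄ᵢ | A·ȳᵢ
bottom flange | 1440.00 | 65.00 | 8.00 | 93600.00 | 11520.00
web | 4000.00 | 10.00 | 116.00 | 40000.00 | 464000.00
top flange | 880.00 | 0.00 | 227.00 | 0.00 | 199760.00
Σ | 6320.00 |  |  | 133600.00 | 675280.00
x_c = 133600.00 / 6320.00 = 21.14 mm
y_c = 675280.00 / 6320.00 = 106.85 mm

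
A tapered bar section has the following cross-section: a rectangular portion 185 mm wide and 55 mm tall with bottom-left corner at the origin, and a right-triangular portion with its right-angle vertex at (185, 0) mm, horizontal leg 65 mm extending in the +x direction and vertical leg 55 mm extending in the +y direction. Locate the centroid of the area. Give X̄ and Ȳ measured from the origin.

X̄ = 109.56 mm, Ȳ = 26.13 mm

Part | A | x̄ᵢ | ȳᵢ | A·x̄ᵢ | A·ȳᵢ
rectangular portion | 10175.00 | 92.50 | 27.50 | 941187.50 | 279812.50
triangular portion | 1787.50 | 206.67 | 18.33 | 369416.67 | 32770.83
Σ | 11962.50 |  |  | 1310604.17 | 312583.33
X̄ = 1310604.17 / 11962.50 = 109.56 mm
Ȳ = 312583.33 / 11962.50 = 26.13 mm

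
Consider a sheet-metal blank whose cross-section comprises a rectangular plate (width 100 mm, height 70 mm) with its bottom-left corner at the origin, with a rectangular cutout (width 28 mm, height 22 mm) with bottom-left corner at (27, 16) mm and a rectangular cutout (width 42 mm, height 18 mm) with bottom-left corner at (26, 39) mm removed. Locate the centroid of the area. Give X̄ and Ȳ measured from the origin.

X̄ = 51.39 mm, Ȳ = 34.13 mm

Part | A | x̄ᵢ | ȳᵢ | A·x̄ᵢ | A·ȳᵢ
plate | 7000.00 | 50.00 | 35.00 | 350000.00 | 245000.00
hole 1 | -616.00 | 41.00 | 27.00 | -25256.00 | -16632.00
hole 2 | -756.00 | 47.00 | 48.00 | -35532.00 | -36288.00
Σ | 5628.00 |  |  | 289212.00 | 192080.00
X̄ = 289212.00 / 5628.00 = 51.39 mm
Ȳ = 192080.00 / 5628.00 = 34.13 mm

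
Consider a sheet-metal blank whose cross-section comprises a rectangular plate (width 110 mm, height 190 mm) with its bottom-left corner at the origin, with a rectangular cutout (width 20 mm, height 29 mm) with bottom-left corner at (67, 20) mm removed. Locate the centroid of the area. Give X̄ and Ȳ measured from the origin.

plate: A = 110 × 190 = 20900.00, centroid at (55.00, 95.00).
hole: A = −(20 × 29) = -580.00, centroid at (77.00, 34.50).
ΣA = 20320.00 mm², ΣAX̄ = 1104840.00 mm³, ΣAȲ = 1965490.00 mm³.
X̄ = 1104840.00/20320.00 = 54.37 mm; Ȳ = 1965490.00/20320.00 = 96.73 mm.

X̄ = 54.37 mm, Ȳ = 96.73 mm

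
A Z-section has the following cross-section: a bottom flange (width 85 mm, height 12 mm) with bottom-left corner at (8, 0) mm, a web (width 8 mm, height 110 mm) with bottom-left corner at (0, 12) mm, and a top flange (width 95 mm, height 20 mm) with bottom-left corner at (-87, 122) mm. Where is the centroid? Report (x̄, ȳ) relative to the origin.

bottom flange: A = 85 × 12 = 1020.00, centroid at (50.50, 6.00).
web: A = 8 × 110 = 880.00, centroid at (4.00, 67.00).
top flange: A = 95 × 20 = 1900.00, centroid at (-39.50, 132.00).
ΣA = 3800.00 mm², ΣAx̄ = -20020.00 mm³, ΣAȳ = 315880.00 mm³.
x̄ = -20020.00/3800.00 = -5.27 mm; ȳ = 315880.00/3800.00 = 83.13 mm.

x̄ = -5.27 mm, ȳ = 83.13 mm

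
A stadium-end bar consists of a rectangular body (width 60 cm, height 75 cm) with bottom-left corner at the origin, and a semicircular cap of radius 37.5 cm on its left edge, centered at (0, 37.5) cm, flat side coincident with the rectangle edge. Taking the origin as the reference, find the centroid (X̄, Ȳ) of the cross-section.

X̄ = 14.88 cm, Ȳ = 37.50 cm

Part | A | x̄ᵢ | ȳᵢ | A·x̄ᵢ | A·ȳᵢ
rectangular body | 4500.00 | 30.00 | 37.50 | 135000.00 | 168750.00
semicircular end | 2208.93 | -15.92 | 37.50 | -35156.25 | 82834.96
Σ | 6708.93 |  |  | 99843.75 | 251584.96
X̄ = 99843.75 / 6708.93 = 14.88 cm
Ȳ = 251584.96 / 6708.93 = 37.50 cm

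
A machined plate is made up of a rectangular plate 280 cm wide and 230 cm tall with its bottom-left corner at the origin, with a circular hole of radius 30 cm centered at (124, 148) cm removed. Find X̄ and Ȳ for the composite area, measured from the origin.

plate: A = 280 × 230 = 64400.00, centroid at (140.00, 115.00).
hole: A = −π·30² = -2827.43, centroid at (124.00, 148.00).
ΣA = 61572.57 cm²
ΣAX̄ = (64400.00)(140.00) + (-2827.43)(124.00) = 8665398.26 cm³
ΣAȲ = (64400.00)(115.00) + (-2827.43)(148.00) = 6987539.86 cm³
X̄ = 8665398.26 / 61572.57 = 140.73 cm
Ȳ = 6987539.86 / 61572.57 = 113.48 cm

X̄ = 140.73 cm, Ȳ = 113.48 cm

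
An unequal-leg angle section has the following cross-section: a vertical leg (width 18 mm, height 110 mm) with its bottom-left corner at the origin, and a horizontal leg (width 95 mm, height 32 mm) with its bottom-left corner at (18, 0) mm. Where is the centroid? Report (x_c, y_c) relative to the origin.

vertical leg: A = 18 × 110 = 1980.00, centroid at (9.00, 55.00).
horizontal leg: A = 95 × 32 = 3040.00, centroid at (65.50, 16.00).
ΣA = 5020.00 mm²
ΣAx_c = (1980.00)(9.00) + (3040.00)(65.50) = 216940.00 mm³
ΣAy_c = (1980.00)(55.00) + (3040.00)(16.00) = 157540.00 mm³
x_c = 216940.00 / 5020.00 = 43.22 mm
y_c = 157540.00 / 5020.00 = 31.38 mm

x_c = 43.22 mm, y_c = 31.38 mm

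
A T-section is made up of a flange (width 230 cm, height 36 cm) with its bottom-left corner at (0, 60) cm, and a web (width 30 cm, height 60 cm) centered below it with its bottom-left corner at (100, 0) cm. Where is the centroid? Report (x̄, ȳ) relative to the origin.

Part | A | x̄ᵢ | ȳᵢ | A·x̄ᵢ | A·ȳᵢ
web | 1800.00 | 115.00 | 30.00 | 207000.00 | 54000.00
flange | 8280.00 | 115.00 | 78.00 | 952200.00 | 645840.00
Σ | 10080.00 |  |  | 1159200.00 | 699840.00
x̄ = 1159200.00 / 10080.00 = 115.00 cm
ȳ = 699840.00 / 10080.00 = 69.43 cm

x̄ = 115.00 cm, ȳ = 69.43 cm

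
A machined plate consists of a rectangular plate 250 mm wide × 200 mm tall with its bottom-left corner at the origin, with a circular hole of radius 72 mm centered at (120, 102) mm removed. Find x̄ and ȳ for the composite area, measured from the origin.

x̄ = 127.42 mm, ȳ = 99.03 mm

Part | A | x̄ᵢ | ȳᵢ | A·x̄ᵢ | A·ȳᵢ
plate | 50000.00 | 125.00 | 100.00 | 6250000.00 | 5000000.00
hole | -16286.02 | 120.00 | 102.00 | -1954321.96 | -1661173.66
Σ | 33713.98 |  |  | 4295678.04 | 3338826.34
x̄ = 4295678.04 / 33713.98 = 127.42 mm
ȳ = 3338826.34 / 33713.98 = 99.03 mm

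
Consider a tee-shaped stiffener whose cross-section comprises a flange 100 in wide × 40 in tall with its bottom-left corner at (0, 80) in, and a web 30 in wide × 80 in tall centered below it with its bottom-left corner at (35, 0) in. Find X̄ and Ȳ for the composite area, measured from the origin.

X̄ = 50.00 in, Ȳ = 77.50 in

web: A = 30 × 80 = 2400.00, centroid at (50.00, 40.00).
flange: A = 100 × 40 = 4000.00, centroid at (50.00, 100.00).
ΣA = 6400.00 in², ΣAX̄ = 320000.00 in³, ΣAȲ = 496000.00 in³.
X̄ = 320000.00/6400.00 = 50.00 in; Ȳ = 496000.00/6400.00 = 77.50 in.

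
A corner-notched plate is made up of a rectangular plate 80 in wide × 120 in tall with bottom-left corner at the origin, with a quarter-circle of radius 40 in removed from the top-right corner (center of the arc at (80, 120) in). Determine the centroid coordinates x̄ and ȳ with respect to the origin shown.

x̄ = 36.53 in, ȳ = 53.52 in

Part | A | x̄ᵢ | ȳᵢ | A·x̄ᵢ | A·ȳᵢ
plate | 9600.00 | 40.00 | 60.00 | 384000.00 | 576000.00
removed quarter-circle | -1256.64 | 63.02 | 103.02 | -79197.63 | -129463.11
Σ | 8343.36 |  |  | 304802.37 | 446536.89
x̄ = 304802.37 / 8343.36 = 36.53 in
ȳ = 446536.89 / 8343.36 = 53.52 in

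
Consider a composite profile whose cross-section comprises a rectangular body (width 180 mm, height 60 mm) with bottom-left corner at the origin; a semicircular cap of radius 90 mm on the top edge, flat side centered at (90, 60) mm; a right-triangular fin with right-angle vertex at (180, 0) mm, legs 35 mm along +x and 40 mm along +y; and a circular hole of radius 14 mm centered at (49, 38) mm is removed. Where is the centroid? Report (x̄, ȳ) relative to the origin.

x̄ = 94.08 mm, ȳ = 66.05 mm

rectangular body: A = 180 × 60 = 10800.00, centroid at (90.00, 30.00).
semicircular top: A = ½π·90² = 12723.45, centroid at (90.00, 98.20).
triangular fin: A = ½·35·40 = 700.00, centroid at (191.67, 13.33).
hole: A = −π·14² = -615.75, centroid at (49.00, 38.00).
ΣA = 23607.70 mm²
ΣAx̄ = (10800.00)(90.00) + (12723.45)(90.00) + (700.00)(191.67) + (-615.75)(49.00) = 2221105.33 mm³
ΣAȳ = (10800.00)(30.00) + (12723.45)(98.20) + (700.00)(13.33) + (-615.75)(38.00) = 1559341.77 mm³
x̄ = 2221105.33 / 23607.70 = 94.08 mm
ȳ = 1559341.77 / 23607.70 = 66.05 mm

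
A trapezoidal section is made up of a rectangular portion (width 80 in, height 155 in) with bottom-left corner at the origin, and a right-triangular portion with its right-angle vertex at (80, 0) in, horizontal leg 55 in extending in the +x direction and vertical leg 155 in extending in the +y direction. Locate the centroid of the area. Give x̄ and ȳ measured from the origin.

x̄ = 54.92 in, ȳ = 70.89 in

Part | A | x̄ᵢ | ȳᵢ | A·x̄ᵢ | A·ȳᵢ
rectangular portion | 12400.00 | 40.00 | 77.50 | 496000.00 | 961000.00
triangular portion | 4262.50 | 98.33 | 51.67 | 419145.83 | 220229.17
Σ | 16662.50 |  |  | 915145.83 | 1181229.17
x̄ = 915145.83 / 16662.50 = 54.92 in
ȳ = 1181229.17 / 16662.50 = 70.89 in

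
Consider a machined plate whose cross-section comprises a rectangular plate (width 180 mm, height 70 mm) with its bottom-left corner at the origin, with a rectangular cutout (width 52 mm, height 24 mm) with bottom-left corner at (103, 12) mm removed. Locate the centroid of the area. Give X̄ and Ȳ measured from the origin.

plate: A = 180 × 70 = 12600.00, centroid at (90.00, 35.00).
hole: A = −(52 × 24) = -1248.00, centroid at (129.00, 24.00).
ΣA = 11352.00 mm², ΣAX̄ = 973008.00 mm³, ΣAȲ = 411048.00 mm³.
X̄ = 973008.00/11352.00 = 85.71 mm; Ȳ = 411048.00/11352.00 = 36.21 mm.

X̄ = 85.71 mm, Ȳ = 36.21 mm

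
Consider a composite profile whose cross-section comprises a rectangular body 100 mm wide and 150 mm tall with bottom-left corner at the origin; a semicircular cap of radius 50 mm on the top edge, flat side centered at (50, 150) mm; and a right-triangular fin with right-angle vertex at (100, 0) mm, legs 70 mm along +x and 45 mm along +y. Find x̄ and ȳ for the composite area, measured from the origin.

rectangular body: A = 100 × 150 = 15000.00, centroid at (50.00, 75.00).
semicircular top: A = ½π·50² = 3926.99, centroid at (50.00, 171.22).
triangular fin: A = ½·70·45 = 1575.00, centroid at (123.33, 15.00).
ΣA = 20501.99 mm², ΣAx̄ = 1140599.54 mm³, ΣAȳ = 1821006.96 mm³.
x̄ = 1140599.54/20501.99 = 55.63 mm; ȳ = 1821006.96/20501.99 = 88.82 mm.

x̄ = 55.63 mm, ȳ = 88.82 mm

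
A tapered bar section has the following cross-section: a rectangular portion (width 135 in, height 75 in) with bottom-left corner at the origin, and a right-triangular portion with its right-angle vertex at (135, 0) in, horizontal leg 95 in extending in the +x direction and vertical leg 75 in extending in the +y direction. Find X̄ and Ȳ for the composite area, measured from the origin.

rectangular portion: A = 135 × 75 = 10125.00, centroid at (67.50, 37.50).
triangular portion: A = ½·95·75 = 3562.50, centroid at (166.67, 25.00).
ΣA = 13687.50 in²
ΣAX̄ = (10125.00)(67.50) + (3562.50)(166.67) = 1277187.50 in³
ΣAȲ = (10125.00)(37.50) + (3562.50)(25.00) = 468750.00 in³
X̄ = 1277187.50 / 13687.50 = 93.31 in
Ȳ = 468750.00 / 13687.50 = 34.25 in

X̄ = 93.31 in, Ȳ = 34.25 in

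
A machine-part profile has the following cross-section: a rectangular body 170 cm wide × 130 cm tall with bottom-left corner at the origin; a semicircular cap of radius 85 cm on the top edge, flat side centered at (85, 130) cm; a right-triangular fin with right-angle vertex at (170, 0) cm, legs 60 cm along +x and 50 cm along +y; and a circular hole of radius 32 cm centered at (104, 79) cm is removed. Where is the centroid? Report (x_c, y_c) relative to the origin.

x_c = 88.04 cm, y_c = 97.45 cm

rectangular body: A = 170 × 130 = 22100.00, centroid at (85.00, 65.00).
semicircular top: A = ½π·85² = 11349.00, centroid at (85.00, 166.08).
triangular fin: A = ½·60·50 = 1500.00, centroid at (190.00, 16.67).
hole: A = −π·32² = -3216.99, centroid at (104.00, 79.00).
ΣA = 31732.01 cm², ΣAx_c = 2793598.24 cm³, ΣAy_c = 3092144.84 cm³.
x_c = 2793598.24/31732.01 = 88.04 cm; y_c = 3092144.84/31732.01 = 97.45 cm.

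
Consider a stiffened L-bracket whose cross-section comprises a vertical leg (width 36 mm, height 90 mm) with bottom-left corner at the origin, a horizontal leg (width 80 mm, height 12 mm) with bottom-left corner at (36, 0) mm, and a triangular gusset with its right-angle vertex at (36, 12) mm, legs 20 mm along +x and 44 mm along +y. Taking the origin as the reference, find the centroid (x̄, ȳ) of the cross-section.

x̄ = 32.34 mm, ȳ = 35.19 mm

Part | A | x̄ᵢ | ȳᵢ | A·x̄ᵢ | A·ȳᵢ
vertical leg | 3240.00 | 18.00 | 45.00 | 58320.00 | 145800.00
horizontal leg | 960.00 | 76.00 | 6.00 | 72960.00 | 5760.00
gusset | 440.00 | 42.67 | 26.67 | 18773.33 | 11733.33
Σ | 4640.00 |  |  | 150053.33 | 163293.33
x̄ = 150053.33 / 4640.00 = 32.34 mm
ȳ = 163293.33 / 4640.00 = 35.19 mm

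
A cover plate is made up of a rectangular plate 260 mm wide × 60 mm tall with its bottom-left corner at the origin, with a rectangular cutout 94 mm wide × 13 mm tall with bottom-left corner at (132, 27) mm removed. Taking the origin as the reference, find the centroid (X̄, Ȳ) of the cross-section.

X̄ = 125.84 mm, Ȳ = 29.70 mm

plate: A = 260 × 60 = 15600.00, centroid at (130.00, 30.00).
hole: A = −(94 × 13) = -1222.00, centroid at (179.00, 33.50).
ΣA = 14378.00 mm², ΣAX̄ = 1809262.00 mm³, ΣAȲ = 427063.00 mm³.
X̄ = 1809262.00/14378.00 = 125.84 mm; Ȳ = 427063.00/14378.00 = 29.70 mm.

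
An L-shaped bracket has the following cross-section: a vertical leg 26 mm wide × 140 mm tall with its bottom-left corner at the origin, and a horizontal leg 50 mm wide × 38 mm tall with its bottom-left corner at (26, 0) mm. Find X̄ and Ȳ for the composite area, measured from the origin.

Part | A | x̄ᵢ | ȳᵢ | A·x̄ᵢ | A·ȳᵢ
vertical leg | 3640.00 | 13.00 | 70.00 | 47320.00 | 254800.00
horizontal leg | 1900.00 | 51.00 | 19.00 | 96900.00 | 36100.00
Σ | 5540.00 |  |  | 144220.00 | 290900.00
X̄ = 144220.00 / 5540.00 = 26.03 mm
Ȳ = 290900.00 / 5540.00 = 52.51 mm

X̄ = 26.03 mm, Ȳ = 52.51 mm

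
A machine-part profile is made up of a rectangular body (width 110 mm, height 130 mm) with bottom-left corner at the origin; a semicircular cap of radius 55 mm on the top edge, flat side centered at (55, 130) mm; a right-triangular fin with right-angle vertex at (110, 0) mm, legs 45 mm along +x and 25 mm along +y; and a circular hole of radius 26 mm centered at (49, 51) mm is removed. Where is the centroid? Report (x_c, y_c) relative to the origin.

rectangular body: A = 110 × 130 = 14300.00, centroid at (55.00, 65.00).
semicircular top: A = ½π·55² = 4751.66, centroid at (55.00, 153.34).
triangular fin: A = ½·45·25 = 562.50, centroid at (125.00, 8.33).
hole: A = −π·26² = -2123.72, centroid at (49.00, 51.00).
ΣA = 17490.44 mm², ΣAx_c = 1014091.62 mm³, ΣAy_c = 1554510.27 mm³.
x_c = 1014091.62/17490.44 = 57.98 mm; y_c = 1554510.27/17490.44 = 88.88 mm.

x_c = 57.98 mm, y_c = 88.88 mm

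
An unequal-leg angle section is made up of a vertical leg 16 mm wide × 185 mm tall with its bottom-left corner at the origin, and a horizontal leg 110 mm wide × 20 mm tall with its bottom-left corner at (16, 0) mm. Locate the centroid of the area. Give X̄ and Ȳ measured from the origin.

vertical leg: A = 16 × 185 = 2960.00, centroid at (8.00, 92.50).
horizontal leg: A = 110 × 20 = 2200.00, centroid at (71.00, 10.00).
ΣA = 5160.00 mm², ΣAX̄ = 179880.00 mm³, ΣAȲ = 295800.00 mm³.
X̄ = 179880.00/5160.00 = 34.86 mm; Ȳ = 295800.00/5160.00 = 57.33 mm.

X̄ = 34.86 mm, Ȳ = 57.33 mm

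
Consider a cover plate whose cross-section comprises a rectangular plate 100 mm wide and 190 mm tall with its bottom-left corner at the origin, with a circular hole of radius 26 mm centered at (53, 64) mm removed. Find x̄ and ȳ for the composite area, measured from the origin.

x̄ = 49.62 mm, ȳ = 98.90 mm

Part | A | x̄ᵢ | ȳᵢ | A·x̄ᵢ | A·ȳᵢ
plate | 19000.00 | 50.00 | 95.00 | 950000.00 | 1805000.00
hole | -2123.72 | 53.00 | 64.00 | -112556.98 | -135917.86
Σ | 16876.28 |  |  | 837443.02 | 1669082.14
x̄ = 837443.02 / 16876.28 = 49.62 mm
ȳ = 1669082.14 / 16876.28 = 98.90 mm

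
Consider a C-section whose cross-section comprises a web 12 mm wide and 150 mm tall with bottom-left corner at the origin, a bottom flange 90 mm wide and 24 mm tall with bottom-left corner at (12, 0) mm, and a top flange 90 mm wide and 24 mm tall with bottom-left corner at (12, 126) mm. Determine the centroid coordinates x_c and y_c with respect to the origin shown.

web: A = 12 × 150 = 1800.00, centroid at (6.00, 75.00).
bottom flange: A = 90 × 24 = 2160.00, centroid at (57.00, 12.00).
top flange: A = 90 × 24 = 2160.00, centroid at (57.00, 138.00).
ΣA = 6120.00 mm²
ΣAx_c = (1800.00)(6.00) + (2160.00)(57.00) + (2160.00)(57.00) = 257040.00 mm³
ΣAy_c = (1800.00)(75.00) + (2160.00)(12.00) + (2160.00)(138.00) = 459000.00 mm³
x_c = 257040.00 / 6120.00 = 42.00 mm
y_c = 459000.00 / 6120.00 = 75.00 mm

x_c = 42.00 mm, y_c = 75.00 mm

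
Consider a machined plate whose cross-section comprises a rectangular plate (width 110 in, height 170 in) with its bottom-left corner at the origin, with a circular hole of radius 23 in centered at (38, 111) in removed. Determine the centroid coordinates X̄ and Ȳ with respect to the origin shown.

X̄ = 56.66 in, Ȳ = 82.46 in

Part | A | x̄ᵢ | ȳᵢ | A·x̄ᵢ | A·ȳᵢ
plate | 18700.00 | 55.00 | 85.00 | 1028500.00 | 1589500.00
hole | -1661.90 | 38.00 | 111.00 | -63152.30 | -184471.18
Σ | 17038.10 |  |  | 965347.70 | 1405028.82
X̄ = 965347.70 / 17038.10 = 56.66 in
Ȳ = 1405028.82 / 17038.10 = 82.46 in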